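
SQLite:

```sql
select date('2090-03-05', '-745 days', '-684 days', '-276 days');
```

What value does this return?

Applying '-745 days' to 2090-03-05: counting 745 days back gives 2088-02-19.
Applying '-684 days' to 2088-02-19: counting 684 days back gives 2086-04-06.
Applying '-276 days' to 2086-04-06: counting 276 days back gives 2085-07-04.

2085-07-04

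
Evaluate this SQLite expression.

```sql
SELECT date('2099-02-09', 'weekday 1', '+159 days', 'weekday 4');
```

`weekday 1` advances to the next Monday; 2099-02-09 is already a Monday, so it stays at 2099-02-09.
Applying '+159 days' to 2099-02-09: counting 159 days forward gives 2099-07-18.
`weekday 4` advances to the next Thursday; 2099-07-18 is a Saturday, so it moves forward to 2099-07-23.

2099-07-23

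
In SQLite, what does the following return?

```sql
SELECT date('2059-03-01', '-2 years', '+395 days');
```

Adding -2 years to 2059-03-01 gives 2057-03-01.
Applying '+395 days' to 2057-03-01: counting 395 days forward gives 2058-03-31.

2058-03-31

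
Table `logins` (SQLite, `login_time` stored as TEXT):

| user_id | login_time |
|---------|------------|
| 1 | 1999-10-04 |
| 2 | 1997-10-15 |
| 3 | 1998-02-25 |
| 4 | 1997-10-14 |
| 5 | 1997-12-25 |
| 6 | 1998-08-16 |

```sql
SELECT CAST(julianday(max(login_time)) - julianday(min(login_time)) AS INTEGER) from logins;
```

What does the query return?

720

MIN = 1997-10-14, MAX = 1999-10-04.
17 days remain in October 1997 after the 14th (31 − 14).
Full months from November 1997 through September 1999 contribute their day counts.
Then 4 days into October 1999.
Total: 17 + 30 + 31 + 31 + 28 + 31 + 30 + 31 + 30 + 31 + 31 + 30 + 31 + 30 + 31 + 31 + 28 + 31 + 30 + 31 + 30 + 31 + 31 + 30 + 4 = 720.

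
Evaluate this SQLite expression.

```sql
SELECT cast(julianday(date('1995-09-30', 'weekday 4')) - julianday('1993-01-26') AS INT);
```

982

`weekday 4` advances to the next Thursday; 1995-09-30 is a Saturday, so it moves forward to 1995-10-05.
5 days remain in January 1993 after the 26th (31 − 26).
Full months from February 1993 through September 1995 contribute their day counts.
Then 5 days into October 1995.
Total: 5 + 28 + 31 + 30 + 31 + 30 + 31 + 31 + 30 + 31 + 30 + 31 + 31 + 28 + 31 + 30 + 31 + 30 + 31 + 31 + 30 + 31 + 30 + 31 + 31 + 28 + 31 + 30 + 31 + 30 + 31 + 31 + 30 + 5 = 982.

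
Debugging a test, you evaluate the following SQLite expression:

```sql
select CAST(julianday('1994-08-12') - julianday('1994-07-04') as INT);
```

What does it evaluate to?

27 days remain in July 1994 after the 4th (31 − 4).
Then 12 days into August 1994.
Total: 27 + 12 = 39.

39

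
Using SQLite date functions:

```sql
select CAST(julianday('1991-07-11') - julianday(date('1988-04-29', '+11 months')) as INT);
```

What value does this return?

Adding +11 months to 1988-04-29 gives 1989-03-29.
2 days remain in March 1989 after the 29th (31 − 29).
Full months from April 1989 through June 1991 contribute their day counts.
Then 11 days into July 1991.
Total: 2 + 30 + 31 + 30 + 31 + 31 + 30 + 31 + 30 + 31 + 31 + 28 + 31 + 30 + 31 + 30 + 31 + 31 + 30 + 31 + 30 + 31 + 31 + 28 + 31 + 30 + 31 + 30 + 11 = 834.

834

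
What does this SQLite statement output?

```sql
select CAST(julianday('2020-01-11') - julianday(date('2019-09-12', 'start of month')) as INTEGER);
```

`start of month` rewinds 2019-09-12 to 2019-09-01.
29 days remain in September 2019 after the 1st (30 − 1).
October 2019: 31 days.
November 2019: 30 days.
December 2019: 31 days.
Then 11 days into January 2020.
Total: 29 + 31 + 30 + 31 + 11 = 132.

132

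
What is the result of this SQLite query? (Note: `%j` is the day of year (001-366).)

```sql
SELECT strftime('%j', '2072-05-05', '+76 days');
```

202

First apply '+76 days': 2072-05-05 → 2072-07-20.
Day-of-year for 2072-07-20: days since 2072-01-01 inclusive = 202, zero-padded to 202.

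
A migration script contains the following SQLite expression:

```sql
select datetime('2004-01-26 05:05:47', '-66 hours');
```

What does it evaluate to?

2004-01-23 11:05:47

-66 hours from 2004-01-26 05:05:47 is 2004-01-23 11:05:47 (crosses midnight).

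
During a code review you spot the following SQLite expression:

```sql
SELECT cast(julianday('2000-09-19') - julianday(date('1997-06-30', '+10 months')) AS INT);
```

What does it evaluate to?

Adding +10 months to 1997-06-30 gives 1998-04-30.
0 days remain in April 1998 after the 30th (30 − 30).
Full months from May 1998 through August 2000 contribute their day counts.
Then 19 days into September 2000.
Total: 0 + 31 + 30 + 31 + 31 + 30 + 31 + 30 + 31 + 31 + 28 + 31 + 30 + 31 + 30 + 31 + 31 + 30 + 31 + 30 + 31 + 31 + 29 + 31 + 30 + 31 + 30 + 31 + 31 + 19 = 873.

873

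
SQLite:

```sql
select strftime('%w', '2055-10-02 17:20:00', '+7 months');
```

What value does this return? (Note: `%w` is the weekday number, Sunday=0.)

First apply '+7 months': 2055-10-02 17:20:00 → 2056-05-02 17:20:00.
2056-05-02 is a Tuesday; with Sunday=0 that is 2.

2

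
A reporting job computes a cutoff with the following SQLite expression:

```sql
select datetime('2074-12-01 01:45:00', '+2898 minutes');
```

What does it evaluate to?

2898 minutes = 48h 18m; +2898 minutes from 2074-12-01 01:45:00 is 2074-12-03 02:03:00 (crosses midnight).

2074-12-03 02:03:00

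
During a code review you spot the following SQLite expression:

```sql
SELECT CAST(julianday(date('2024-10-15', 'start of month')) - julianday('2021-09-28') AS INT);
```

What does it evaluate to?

1099

`start of month` rewinds 2024-10-15 to 2024-10-01.
2 days remain in September 2021 after the 28th (30 − 28).
Full months from October 2021 through September 2024 contribute their day counts.
Then 1 day into October 2024.
Total: 2 + 31 + 30 + 31 + 31 + 28 + 31 + 30 + 31 + 30 + 31 + 31 + 30 + 31 + 30 + 31 + 31 + 28 + 31 + 30 + 31 + 30 + 31 + 31 + 30 + 31 + 30 + 31 + 31 + 29 + 31 + 30 + 31 + 30 + 31 + 31 + 30 + 1 = 1099.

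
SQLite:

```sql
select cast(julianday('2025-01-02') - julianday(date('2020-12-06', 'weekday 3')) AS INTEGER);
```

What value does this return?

`weekday 3` advances to the next Wednesday; 2020-12-06 is a Sunday, so it moves forward to 2020-12-09.
22 days remain in December 2020 after the 9th (31 − 9).
Full months from January 2021 through December 2024 contribute their day counts.
Then 2 days into January 2025.
Total: 22 + 31 + 28 + 31 + 30 + 31 + 30 + 31 + 31 + 30 + 31 + 30 + 31 + 31 + 28 + 31 + 30 + 31 + 30 + 31 + 31 + 30 + 31 + 30 + 31 + 31 + 28 + 31 + 30 + 31 + 30 + 31 + 31 + 30 + 31 + 30 + 31 + 31 + 29 + 31 + 30 + 31 + 30 + 31 + 31 + 30 + 31 + 30 + 31 + 2 = 1485.

1485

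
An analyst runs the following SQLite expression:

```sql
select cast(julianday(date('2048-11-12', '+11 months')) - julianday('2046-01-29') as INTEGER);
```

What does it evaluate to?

1352

Adding +11 months to 2048-11-12 gives 2049-10-12.
2 days remain in January 2046 after the 29th (31 − 29).
Full months from February 2046 through September 2049 contribute their day counts.
Then 12 days into October 2049.
Total: 2 + 28 + 31 + 30 + 31 + 30 + 31 + 31 + 30 + 31 + 30 + 31 + 31 + 28 + 31 + 30 + 31 + 30 + 31 + 31 + 30 + 31 + 30 + 31 + 31 + 29 + 31 + 30 + 31 + 30 + 31 + 31 + 30 + 31 + 30 + 31 + 31 + 28 + 31 + 30 + 31 + 30 + 31 + 31 + 30 + 12 = 1352.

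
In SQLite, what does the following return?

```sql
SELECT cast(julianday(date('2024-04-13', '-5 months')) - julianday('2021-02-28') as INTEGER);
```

988

Adding -5 months to 2024-04-13 gives 2023-11-13.
0 days remain in February 2021 after the 28th (28 − 28).
Full months from March 2021 through October 2023 contribute their day counts.
Then 13 days into November 2023.
Total: 0 + 31 + 30 + 31 + 30 + 31 + 31 + 30 + 31 + 30 + 31 + 31 + 28 + 31 + 30 + 31 + 30 + 31 + 31 + 30 + 31 + 30 + 31 + 31 + 28 + 31 + 30 + 31 + 30 + 31 + 31 + 30 + 31 + 13 = 988.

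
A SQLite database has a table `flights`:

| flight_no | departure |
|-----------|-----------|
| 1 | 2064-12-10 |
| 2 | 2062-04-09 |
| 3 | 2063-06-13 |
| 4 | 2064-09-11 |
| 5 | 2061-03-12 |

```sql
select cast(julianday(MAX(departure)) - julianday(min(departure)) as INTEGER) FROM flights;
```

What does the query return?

1369

MIN = 2061-03-12, MAX = 2064-12-10.
19 days remain in March 2061 after the 12th (31 − 12).
Full months from April 2061 through November 2064 contribute their day counts.
Then 10 days into December 2064.
Total: 19 + 30 + 31 + 30 + 31 + 31 + 30 + 31 + 30 + 31 + 31 + 28 + 31 + 30 + 31 + 30 + 31 + 31 + 30 + 31 + 30 + 31 + 31 + 28 + 31 + 30 + 31 + 30 + 31 + 31 + 30 + 31 + 30 + 31 + 31 + 29 + 31 + 30 + 31 + 30 + 31 + 31 + 30 + 31 + 30 + 10 = 1369.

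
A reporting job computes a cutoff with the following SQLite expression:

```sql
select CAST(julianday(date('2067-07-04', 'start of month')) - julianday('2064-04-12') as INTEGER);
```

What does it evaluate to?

`start of month` rewinds 2067-07-04 to 2067-07-01.
18 days remain in April 2064 after the 12th (30 − 12).
Full months from May 2064 through June 2067 contribute their day counts.
Then 1 day into July 2067.
Total: 18 + 31 + 30 + 31 + 31 + 30 + 31 + 30 + 31 + 31 + 28 + 31 + 30 + 31 + 30 + 31 + 31 + 30 + 31 + 30 + 31 + 31 + 28 + 31 + 30 + 31 + 30 + 31 + 31 + 30 + 31 + 30 + 31 + 31 + 28 + 31 + 30 + 31 + 30 + 1 = 1175.

1175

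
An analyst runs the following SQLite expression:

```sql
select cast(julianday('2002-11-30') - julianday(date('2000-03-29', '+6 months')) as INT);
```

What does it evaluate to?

792

Adding +6 months to 2000-03-29 gives 2000-09-29.
1 day remains in September 2000 after the 29th (30 − 29).
Full months from October 2000 through October 2002 contribute their day counts.
Then 30 days into November 2002.
Total: 1 + 31 + 30 + 31 + 31 + 28 + 31 + 30 + 31 + 30 + 31 + 31 + 30 + 31 + 30 + 31 + 31 + 28 + 31 + 30 + 31 + 30 + 31 + 31 + 30 + 31 + 30 = 792.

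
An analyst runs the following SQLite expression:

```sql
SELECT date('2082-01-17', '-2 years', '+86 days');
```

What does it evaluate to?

2080-04-12

Adding -2 years to 2082-01-17 gives 2080-01-17.
Applying '+86 days' to 2080-01-17: counting 86 days forward gives 2080-04-12.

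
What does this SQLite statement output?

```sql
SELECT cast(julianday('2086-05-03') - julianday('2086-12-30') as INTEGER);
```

28 days remain in May 2086 after the 3rd (31 − 3).
Full months from June 2086 through November 2086 contribute their day counts.
Then 30 days into December 2086.
Total: 28 + 30 + 31 + 31 + 30 + 31 + 30 + 30 = 241.
The subtraction is earlier − later, so the result is −241 → -241.

-241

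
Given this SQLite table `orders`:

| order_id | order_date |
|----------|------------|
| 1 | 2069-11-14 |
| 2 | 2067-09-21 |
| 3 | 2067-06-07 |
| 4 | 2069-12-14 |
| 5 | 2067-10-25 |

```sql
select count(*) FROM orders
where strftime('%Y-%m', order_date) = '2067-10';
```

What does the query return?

1

Rows with year-month 2067-10: 2067-10-25 → 1.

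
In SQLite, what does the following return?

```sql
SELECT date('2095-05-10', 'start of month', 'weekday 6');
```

`start of month` rewinds 2095-05-10 to 2095-05-01.
`weekday 6` advances to the next Saturday; 2095-05-01 is a Sunday, so it moves forward to 2095-05-07.

2095-05-07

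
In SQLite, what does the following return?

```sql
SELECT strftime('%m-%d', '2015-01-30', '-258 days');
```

First apply '-258 days': 2015-01-30 → 2014-05-17.
`%m-%d` extracts the month-day: 05-17.

05-17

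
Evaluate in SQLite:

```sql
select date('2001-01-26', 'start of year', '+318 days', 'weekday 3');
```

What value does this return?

`start of year` rewinds 2001-01-26 to 2001-01-01.
Applying '+318 days' to 2001-01-01: counting 318 days forward gives 2001-11-15.
`weekday 3` advances to the next Wednesday; 2001-11-15 is a Thursday, so it moves forward to 2001-11-21.

2001-11-21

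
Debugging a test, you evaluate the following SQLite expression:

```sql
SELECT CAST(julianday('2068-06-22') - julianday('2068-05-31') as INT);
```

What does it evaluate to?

0 days remain in May 2068 after the 31st (31 − 31).
Then 22 days into June 2068.
Total: 0 + 22 = 22.

22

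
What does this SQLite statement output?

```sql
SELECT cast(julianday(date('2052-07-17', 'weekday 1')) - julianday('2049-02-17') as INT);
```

`weekday 1` advances to the next Monday; 2052-07-17 is a Wednesday, so it moves forward to 2052-07-22.
11 days remain in February 2049 after the 17th (28 − 17).
Full months from March 2049 through June 2052 contribute their day counts.
Then 22 days into July 2052.
Total: 11 + 31 + 30 + 31 + 30 + 31 + 31 + 30 + 31 + 30 + 31 + 31 + 28 + 31 + 30 + 31 + 30 + 31 + 31 + 30 + 31 + 30 + 31 + 31 + 28 + 31 + 30 + 31 + 30 + 31 + 31 + 30 + 31 + 30 + 31 + 31 + 29 + 31 + 30 + 31 + 30 + 22 = 1251.

1251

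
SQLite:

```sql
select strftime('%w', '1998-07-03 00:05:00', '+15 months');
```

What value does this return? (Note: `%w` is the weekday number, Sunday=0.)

0

First apply '+15 months': 1998-07-03 00:05:00 → 1999-10-03 00:05:00.
1999-10-03 is a Sunday; with Sunday=0 that is 0.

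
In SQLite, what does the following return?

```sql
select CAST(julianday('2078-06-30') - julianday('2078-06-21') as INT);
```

Both dates are in June 2078: 30 − 21 = 9.

9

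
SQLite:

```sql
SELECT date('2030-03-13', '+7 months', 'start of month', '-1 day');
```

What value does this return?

2030-09-30

Adding +7 months to 2030-03-13 gives 2030-10-13.
`start of month` rewinds 2030-10-13 to 2030-10-01.
Going back 1 day from 2030-10-01 reaches 2030-09-30 (last day of September, 30 days).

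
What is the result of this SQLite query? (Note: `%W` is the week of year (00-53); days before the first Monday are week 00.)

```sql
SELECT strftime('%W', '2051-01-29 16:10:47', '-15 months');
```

43

First apply '-15 months': 2051-01-29 16:10:47 → 2049-10-29 16:10:47.
2049-10-29 is a Friday. SQLite's %W counts Mondays since the year started; the result is 43.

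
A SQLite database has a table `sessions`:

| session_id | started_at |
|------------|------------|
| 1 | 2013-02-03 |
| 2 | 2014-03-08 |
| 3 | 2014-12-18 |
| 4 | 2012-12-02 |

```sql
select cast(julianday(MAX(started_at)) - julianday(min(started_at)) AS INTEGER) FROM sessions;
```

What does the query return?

746

MIN = 2012-12-02, MAX = 2014-12-18.
29 days remain in December 2012 after the 2nd (31 − 2).
Full months from January 2013 through November 2014 contribute their day counts.
Then 18 days into December 2014.
Total: 29 + 31 + 28 + 31 + 30 + 31 + 30 + 31 + 31 + 30 + 31 + 30 + 31 + 31 + 28 + 31 + 30 + 31 + 30 + 31 + 31 + 30 + 31 + 30 + 18 = 746.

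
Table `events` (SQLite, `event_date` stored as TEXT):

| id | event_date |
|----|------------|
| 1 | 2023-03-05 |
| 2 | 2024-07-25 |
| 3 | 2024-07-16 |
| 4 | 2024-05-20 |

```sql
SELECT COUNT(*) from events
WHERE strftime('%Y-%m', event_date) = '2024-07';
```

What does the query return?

Rows with year-month 2024-07: 2024-07-25, 2024-07-16 → 2.

2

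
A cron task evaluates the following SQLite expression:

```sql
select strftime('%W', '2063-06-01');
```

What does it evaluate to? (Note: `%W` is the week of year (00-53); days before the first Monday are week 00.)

22

2063-06-01 is a Friday. SQLite's %W counts Mondays since the year started; the result is 22.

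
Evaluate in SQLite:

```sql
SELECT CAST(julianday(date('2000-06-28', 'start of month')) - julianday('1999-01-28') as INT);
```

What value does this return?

490

`start of month` rewinds 2000-06-28 to 2000-06-01.
3 days remain in January 1999 after the 28th (31 − 28).
Full months from February 1999 through May 2000 contribute their day counts.
Then 1 day into June 2000.
Total: 3 + 28 + 31 + 30 + 31 + 30 + 31 + 31 + 30 + 31 + 30 + 31 + 31 + 29 + 31 + 30 + 31 + 1 = 490.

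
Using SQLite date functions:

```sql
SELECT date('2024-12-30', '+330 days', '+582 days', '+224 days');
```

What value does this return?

Applying '+330 days' to 2024-12-30: counting 330 days forward gives 2025-11-25.
Applying '+582 days' to 2025-11-25: counting 582 days forward gives 2027-06-30.
Applying '+224 days' to 2027-06-30: counting 224 days forward gives 2028-02-09.

2028-02-09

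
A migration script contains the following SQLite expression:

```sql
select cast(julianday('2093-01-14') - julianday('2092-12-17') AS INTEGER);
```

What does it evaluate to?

28

14 days remain in December 2092 after the 17th (31 − 17).
Then 14 days into January 2093.
Total: 14 + 14 = 28.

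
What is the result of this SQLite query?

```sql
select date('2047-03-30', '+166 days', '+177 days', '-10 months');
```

Applying '+166 days' to 2047-03-30: counting 166 days forward gives 2047-09-12.
Applying '+177 days' to 2047-09-12: counting 177 days forward gives 2048-03-07.
Adding -10 months to 2048-03-07 gives 2047-05-07.

2047-05-07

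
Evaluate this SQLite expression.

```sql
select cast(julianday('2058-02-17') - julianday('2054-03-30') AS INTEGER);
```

1420

1 day remains in March 2054 after the 30th (31 − 30).
Full months from April 2054 through January 2058 contribute their day counts.
Then 17 days into February 2058.
Total: 1 + 30 + 31 + 30 + 31 + 31 + 30 + 31 + 30 + 31 + 31 + 28 + 31 + 30 + 31 + 30 + 31 + 31 + 30 + 31 + 30 + 31 + 31 + 29 + 31 + 30 + 31 + 30 + 31 + 31 + 30 + 31 + 30 + 31 + 31 + 28 + 31 + 30 + 31 + 30 + 31 + 31 + 30 + 31 + 30 + 31 + 31 + 17 = 1420.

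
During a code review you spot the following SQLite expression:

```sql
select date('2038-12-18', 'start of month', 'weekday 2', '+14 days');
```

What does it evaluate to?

2038-12-21

`start of month` rewinds 2038-12-18 to 2038-12-01.
`weekday 2` advances to the next Tuesday; 2038-12-01 is a Wednesday, so it moves forward to 2038-12-07.
Advancing 14 more days within December lands on 2038-12-21.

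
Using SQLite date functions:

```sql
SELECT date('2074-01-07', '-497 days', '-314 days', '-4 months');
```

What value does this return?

Applying '-497 days' to 2074-01-07: counting 497 days back gives 2072-08-28.
Applying '-314 days' to 2072-08-28: counting 314 days back gives 2071-10-19.
Adding -4 months to 2071-10-19 gives 2071-06-19.

2071-06-19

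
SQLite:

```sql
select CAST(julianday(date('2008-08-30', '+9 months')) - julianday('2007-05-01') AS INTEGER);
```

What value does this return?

760

Adding +9 months to 2008-08-30 gives 2009-05-30.
30 days remain in May 2007 after the 1st (31 − 1).
Full months from June 2007 through April 2009 contribute their day counts.
Then 30 days into May 2009.
Total: 30 + 30 + 31 + 31 + 30 + 31 + 30 + 31 + 31 + 29 + 31 + 30 + 31 + 30 + 31 + 31 + 30 + 31 + 30 + 31 + 31 + 28 + 31 + 30 + 30 = 760.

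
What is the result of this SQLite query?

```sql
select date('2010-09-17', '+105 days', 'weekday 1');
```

2011-01-03

Applying '+105 days' to 2010-09-17: counting 105 days forward gives 2010-12-31.
`weekday 1` advances to the next Monday; 2010-12-31 is a Friday, so it moves forward to 2011-01-03.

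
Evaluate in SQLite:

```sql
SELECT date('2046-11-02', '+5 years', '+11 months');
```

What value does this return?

2052-10-02

Adding +5 years to 2046-11-02 gives 2051-11-02.
Adding +11 months to 2051-11-02 gives 2052-10-02.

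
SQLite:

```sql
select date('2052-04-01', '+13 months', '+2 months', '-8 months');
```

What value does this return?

2052-11-01

Adding +13 months to 2052-04-01 gives 2053-05-01.
Adding +2 months to 2053-05-01 gives 2053-07-01.
Adding -8 months to 2053-07-01 gives 2052-11-01.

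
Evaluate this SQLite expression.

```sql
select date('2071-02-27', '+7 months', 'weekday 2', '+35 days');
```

Adding +7 months to 2071-02-27 gives 2071-09-27.
`weekday 2` advances to the next Tuesday; 2071-09-27 is a Sunday, so it moves forward to 2071-09-29.
September 2071 has 30 days; 1 remain after the 29th, so 2 days reach 2071-10-01.
October 2071 has 31 days; 30 remain after the 1st, so 31 days reach 2071-11-01.
Advancing 2 more days within November lands on 2071-11-03.

2071-11-03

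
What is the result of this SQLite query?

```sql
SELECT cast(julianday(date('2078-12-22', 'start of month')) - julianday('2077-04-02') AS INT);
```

`start of month` rewinds 2078-12-22 to 2078-12-01.
28 days remain in April 2077 after the 2nd (30 − 2).
Full months from May 2077 through November 2078 contribute their day counts.
Then 1 day into December 2078.
Total: 28 + 31 + 30 + 31 + 31 + 30 + 31 + 30 + 31 + 31 + 28 + 31 + 30 + 31 + 30 + 31 + 31 + 30 + 31 + 30 + 1 = 608.

608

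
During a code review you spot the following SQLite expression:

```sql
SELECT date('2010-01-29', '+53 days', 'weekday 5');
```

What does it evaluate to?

2010-03-26

Applying '+53 days' to 2010-01-29: counting 53 days forward gives 2010-03-23.
`weekday 5` advances to the next Friday; 2010-03-23 is a Tuesday, so it moves forward to 2010-03-26.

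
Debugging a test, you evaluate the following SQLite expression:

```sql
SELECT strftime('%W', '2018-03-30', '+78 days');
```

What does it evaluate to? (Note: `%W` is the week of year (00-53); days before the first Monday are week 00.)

24

First apply '+78 days': 2018-03-30 → 2018-06-16.
2018-06-16 is a Saturday. SQLite's %W counts Mondays since the year started; the result is 24.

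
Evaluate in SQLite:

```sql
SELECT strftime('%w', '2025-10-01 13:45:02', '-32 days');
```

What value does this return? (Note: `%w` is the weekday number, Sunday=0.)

First apply '-32 days': 2025-10-01 13:45:02 → 2025-08-30 13:45:02.
2025-08-30 is a Saturday; with Sunday=0 that is 6.

6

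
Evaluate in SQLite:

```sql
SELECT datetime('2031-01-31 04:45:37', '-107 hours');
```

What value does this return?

2031-01-26 17:45:37

-107 hours from 2031-01-31 04:45:37 is 2031-01-26 17:45:37 (crosses midnight).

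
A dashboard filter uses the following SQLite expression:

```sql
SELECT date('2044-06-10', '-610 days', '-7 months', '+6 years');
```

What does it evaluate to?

Applying '-610 days' to 2044-06-10: counting 610 days back gives 2042-10-09.
Adding -7 months to 2042-10-09 gives 2042-03-09.
Adding +6 years to 2042-03-09 gives 2048-03-09.

2048-03-09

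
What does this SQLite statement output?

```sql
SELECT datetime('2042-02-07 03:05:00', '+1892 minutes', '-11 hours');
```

1892 minutes = 31h 32m; +1892 minutes from 2042-02-07 03:05:00 is 2042-02-08 10:37:00 (crosses midnight).
-11 hours from 2042-02-08 10:37:00 is 2042-02-07 23:37:00 (crosses midnight).

2042-02-07 23:37:00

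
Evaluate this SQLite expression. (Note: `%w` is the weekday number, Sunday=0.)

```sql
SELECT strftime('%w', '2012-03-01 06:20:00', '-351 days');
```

First apply '-351 days': 2012-03-01 06:20:00 → 2011-03-16 06:20:00.
2011-03-16 is a Wednesday; with Sunday=0 that is 3.

3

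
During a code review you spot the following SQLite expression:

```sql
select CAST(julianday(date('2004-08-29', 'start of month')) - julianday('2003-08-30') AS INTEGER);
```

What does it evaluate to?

`start of month` rewinds 2004-08-29 to 2004-08-01.
1 day remains in August 2003 after the 30th (31 − 30).
Full months from September 2003 through July 2004 contribute their day counts.
Then 1 day into August 2004.
Total: 1 + 30 + 31 + 30 + 31 + 31 + 29 + 31 + 30 + 31 + 30 + 31 + 1 = 337.

337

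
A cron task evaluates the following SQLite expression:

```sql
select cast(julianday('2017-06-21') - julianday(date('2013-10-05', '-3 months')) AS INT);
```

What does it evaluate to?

Adding -3 months to 2013-10-05 gives 2013-07-05.
26 days remain in July 2013 after the 5th (31 − 5).
Full months from August 2013 through May 2017 contribute their day counts.
Then 21 days into June 2017.
Total: 26 + 31 + 30 + 31 + 30 + 31 + 31 + 28 + 31 + 30 + 31 + 30 + 31 + 31 + 30 + 31 + 30 + 31 + 31 + 28 + 31 + 30 + 31 + 30 + 31 + 31 + 30 + 31 + 30 + 31 + 31 + 29 + 31 + 30 + 31 + 30 + 31 + 31 + 30 + 31 + 30 + 31 + 31 + 28 + 31 + 30 + 31 + 21 = 1447.

1447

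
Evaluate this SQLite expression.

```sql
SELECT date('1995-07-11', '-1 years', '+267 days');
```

Adding -1 year to 1995-07-11 gives 1994-07-11.
Applying '+267 days' to 1994-07-11: counting 267 days forward gives 1995-04-04.

1995-04-04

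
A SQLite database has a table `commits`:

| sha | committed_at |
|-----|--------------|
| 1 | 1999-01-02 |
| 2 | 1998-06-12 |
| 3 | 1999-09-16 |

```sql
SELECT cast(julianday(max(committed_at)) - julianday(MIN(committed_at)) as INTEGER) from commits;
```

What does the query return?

MIN = 1998-06-12, MAX = 1999-09-16.
18 days remain in June 1998 after the 12th (30 − 12).
Full months from July 1998 through August 1999 contribute their day counts.
Then 16 days into September 1999.
Total: 18 + 31 + 31 + 30 + 31 + 30 + 31 + 31 + 28 + 31 + 30 + 31 + 30 + 31 + 31 + 16 = 461.

461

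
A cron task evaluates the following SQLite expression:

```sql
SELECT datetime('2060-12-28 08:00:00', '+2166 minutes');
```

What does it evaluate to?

2166 minutes = 36h 6m; +2166 minutes from 2060-12-28 08:00:00 is 2060-12-29 20:06:00 (crosses midnight).

2060-12-29 20:06:00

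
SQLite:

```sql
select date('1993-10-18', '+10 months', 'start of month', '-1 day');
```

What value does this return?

Adding +10 months to 1993-10-18 gives 1994-08-18.
`start of month` rewinds 1994-08-18 to 1994-08-01.
Going back 1 day from 1994-08-01 reaches 1994-07-31 (last day of July, 31 days).

1994-07-31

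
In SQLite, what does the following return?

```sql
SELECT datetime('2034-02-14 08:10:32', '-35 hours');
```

2034-02-12 21:10:32

-35 hours from 2034-02-14 08:10:32 is 2034-02-12 21:10:32 (crosses midnight).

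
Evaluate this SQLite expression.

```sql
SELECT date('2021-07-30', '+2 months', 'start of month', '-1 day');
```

Adding +2 months to 2021-07-30 gives 2021-09-30.
`start of month` rewinds 2021-09-30 to 2021-09-01.
Going back 1 day from 2021-09-01 reaches 2021-08-31 (last day of August, 31 days).

2021-08-31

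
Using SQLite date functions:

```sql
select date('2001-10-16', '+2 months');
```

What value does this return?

2001-12-16

Adding +2 months to 2001-10-16 gives 2001-12-16.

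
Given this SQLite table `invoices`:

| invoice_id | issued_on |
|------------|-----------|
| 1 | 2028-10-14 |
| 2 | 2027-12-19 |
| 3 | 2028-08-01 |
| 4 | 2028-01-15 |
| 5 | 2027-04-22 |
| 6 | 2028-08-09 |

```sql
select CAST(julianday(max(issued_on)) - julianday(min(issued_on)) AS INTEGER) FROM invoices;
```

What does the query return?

MIN = 2027-04-22, MAX = 2028-10-14.
8 days remain in April 2027 after the 22nd (30 − 22).
Full months from May 2027 through September 2028 contribute their day counts.
Then 14 days into October 2028.
Total: 8 + 31 + 30 + 31 + 31 + 30 + 31 + 30 + 31 + 31 + 29 + 31 + 30 + 31 + 30 + 31 + 31 + 30 + 14 = 541.

541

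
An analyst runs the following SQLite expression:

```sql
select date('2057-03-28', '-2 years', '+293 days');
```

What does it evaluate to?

Adding -2 years to 2057-03-28 gives 2055-03-28.
Applying '+293 days' to 2055-03-28: counting 293 days forward gives 2056-01-15.

2056-01-15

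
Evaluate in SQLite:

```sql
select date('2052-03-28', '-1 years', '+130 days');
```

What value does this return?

Adding -1 year to 2052-03-28 gives 2051-03-28.
Applying '+130 days' to 2051-03-28: counting 130 days forward gives 2051-08-05.

2051-08-05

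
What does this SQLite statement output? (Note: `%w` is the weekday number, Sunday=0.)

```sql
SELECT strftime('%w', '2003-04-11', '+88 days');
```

2

First apply '+88 days': 2003-04-11 → 2003-07-08.
2003-07-08 is a Tuesday; with Sunday=0 that is 2.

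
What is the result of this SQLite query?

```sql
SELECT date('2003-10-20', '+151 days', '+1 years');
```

Applying '+151 days' to 2003-10-20: counting 151 days forward gives 2004-03-19.
Adding +1 year to 2004-03-19 gives 2005-03-19.

2005-03-19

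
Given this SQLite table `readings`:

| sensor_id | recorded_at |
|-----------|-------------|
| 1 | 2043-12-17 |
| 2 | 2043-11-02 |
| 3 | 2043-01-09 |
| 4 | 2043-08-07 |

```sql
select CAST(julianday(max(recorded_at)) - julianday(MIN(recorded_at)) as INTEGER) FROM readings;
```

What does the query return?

342

MIN = 2043-01-09, MAX = 2043-12-17.
22 days remain in January 2043 after the 9th (31 − 9).
Full months from February 2043 through November 2043 contribute their day counts.
Then 17 days into December 2043.
Total: 22 + 28 + 31 + 30 + 31 + 30 + 31 + 31 + 30 + 31 + 30 + 17 = 342.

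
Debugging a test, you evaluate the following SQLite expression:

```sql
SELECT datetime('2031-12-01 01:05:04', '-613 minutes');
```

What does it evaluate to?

2031-11-30 14:52:04

613 minutes = 10h 13m; -613 minutes from 2031-12-01 01:05:04 is 2031-11-30 14:52:04 (crosses midnight).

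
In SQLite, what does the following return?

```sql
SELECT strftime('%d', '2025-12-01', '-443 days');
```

14

First apply '-443 days': 2025-12-01 → 2024-09-14.
`%d` extracts the 2-digit day of month: 14.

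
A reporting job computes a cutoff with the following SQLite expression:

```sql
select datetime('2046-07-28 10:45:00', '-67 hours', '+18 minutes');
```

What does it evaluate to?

2046-07-25 16:03:00

-67 hours from 2046-07-28 10:45:00 is 2046-07-25 15:45:00 (crosses midnight).
+18 minutes from 2046-07-25 15:45:00 is 2046-07-25 16:03:00.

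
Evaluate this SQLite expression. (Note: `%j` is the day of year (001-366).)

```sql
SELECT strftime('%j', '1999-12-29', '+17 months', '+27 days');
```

176

First apply '+17 months', '+27 days': 1999-12-29 → 2001-06-25.
Day-of-year for 2001-06-25: days since 2001-01-01 inclusive = 176, zero-padded to 176.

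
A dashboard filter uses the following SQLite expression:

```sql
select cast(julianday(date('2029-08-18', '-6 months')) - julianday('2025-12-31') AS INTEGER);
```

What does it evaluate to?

Adding -6 months to 2029-08-18 gives 2029-02-18.
0 days remain in December 2025 after the 31st (31 − 31).
Full months from January 2026 through January 2029 contribute their day counts.
Then 18 days into February 2029.
Total: 0 + 31 + 28 + 31 + 30 + 31 + 30 + 31 + 31 + 30 + 31 + 30 + 31 + 31 + 28 + 31 + 30 + 31 + 30 + 31 + 31 + 30 + 31 + 30 + 31 + 31 + 29 + 31 + 30 + 31 + 30 + 31 + 31 + 30 + 31 + 30 + 31 + 31 + 18 = 1145.

1145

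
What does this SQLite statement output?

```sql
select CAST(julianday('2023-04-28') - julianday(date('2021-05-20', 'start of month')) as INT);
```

727

`start of month` rewinds 2021-05-20 to 2021-05-01.
30 days remain in May 2021 after the 1st (31 − 1).
Full months from June 2021 through March 2023 contribute their day counts.
Then 28 days into April 2023.
Total: 30 + 30 + 31 + 31 + 30 + 31 + 30 + 31 + 31 + 28 + 31 + 30 + 31 + 30 + 31 + 31 + 30 + 31 + 30 + 31 + 31 + 28 + 31 + 28 = 727.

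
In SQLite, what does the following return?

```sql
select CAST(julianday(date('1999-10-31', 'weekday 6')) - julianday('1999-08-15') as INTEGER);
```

`weekday 6` advances to the next Saturday; 1999-10-31 is a Sunday, so it moves forward to 1999-11-06.
16 days remain in August 1999 after the 15th (31 − 15).
September 1999: 30 days.
October 1999: 31 days.
Then 6 days into November 1999.
Total: 16 + 30 + 31 + 6 = 83.

83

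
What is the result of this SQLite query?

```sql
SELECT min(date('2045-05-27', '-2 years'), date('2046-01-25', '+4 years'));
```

2043-05-27

date('2045-05-27', '-2 years') → 2043-05-27.
date('2046-01-25', '+4 years') → 2050-01-25.
Earlier of the two is 2043-05-27.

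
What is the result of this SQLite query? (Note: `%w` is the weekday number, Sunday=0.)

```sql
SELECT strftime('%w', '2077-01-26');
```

2077-01-26 is a Tuesday; with Sunday=0 that is 2.

2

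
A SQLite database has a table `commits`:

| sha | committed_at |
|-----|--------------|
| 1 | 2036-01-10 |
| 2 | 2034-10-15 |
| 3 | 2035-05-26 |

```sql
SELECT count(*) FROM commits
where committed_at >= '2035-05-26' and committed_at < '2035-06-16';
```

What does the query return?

Rows in [2035-05-26, 2035-06-16): 2035-05-26 → 1 row.

1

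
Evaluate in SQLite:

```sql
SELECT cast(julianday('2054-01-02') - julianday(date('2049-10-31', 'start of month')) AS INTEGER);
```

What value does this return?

`start of month` rewinds 2049-10-31 to 2049-10-01.
30 days remain in October 2049 after the 1st (31 − 1).
Full months from November 2049 through December 2053 contribute their day counts.
Then 2 days into January 2054.
Total: 30 + 30 + 31 + 31 + 28 + 31 + 30 + 31 + 30 + 31 + 31 + 30 + 31 + 30 + 31 + 31 + 28 + 31 + 30 + 31 + 30 + 31 + 31 + 30 + 31 + 30 + 31 + 31 + 29 + 31 + 30 + 31 + 30 + 31 + 31 + 30 + 31 + 30 + 31 + 31 + 28 + 31 + 30 + 31 + 30 + 31 + 31 + 30 + 31 + 30 + 31 + 2 = 1554.

1554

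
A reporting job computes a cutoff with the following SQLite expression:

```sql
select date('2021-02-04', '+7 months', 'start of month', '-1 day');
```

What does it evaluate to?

2021-08-31

Adding +7 months to 2021-02-04 gives 2021-09-04.
`start of month` rewinds 2021-09-04 to 2021-09-01.
Going back 1 day from 2021-09-01 reaches 2021-08-31 (last day of August, 31 days).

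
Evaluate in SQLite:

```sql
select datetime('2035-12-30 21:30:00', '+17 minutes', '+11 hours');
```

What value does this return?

+17 minutes from 2035-12-30 21:30:00 is 2035-12-30 21:47:00.
+11 hours from 2035-12-30 21:47:00 is 2035-12-31 08:47:00 (crosses midnight).

2035-12-31 08:47:00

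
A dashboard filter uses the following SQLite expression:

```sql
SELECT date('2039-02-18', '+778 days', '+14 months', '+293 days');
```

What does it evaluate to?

2043-03-26

Applying '+778 days' to 2039-02-18: counting 778 days forward gives 2041-04-06.
Adding +14 months to 2041-04-06 gives 2042-06-06.
Applying '+293 days' to 2042-06-06: counting 293 days forward gives 2043-03-26.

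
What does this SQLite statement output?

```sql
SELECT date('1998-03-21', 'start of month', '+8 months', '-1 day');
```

1998-10-31

`start of month` rewinds 1998-03-21 to 1998-03-01.
Adding +8 months to 1998-03-01 gives 1998-11-01.
Going back 1 day from 1998-11-01 reaches 1998-10-31 (last day of October, 31 days).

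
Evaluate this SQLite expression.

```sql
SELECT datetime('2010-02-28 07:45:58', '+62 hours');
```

2010-03-02 21:45:58

+62 hours from 2010-02-28 07:45:58 is 2010-03-02 21:45:58 (crosses midnight).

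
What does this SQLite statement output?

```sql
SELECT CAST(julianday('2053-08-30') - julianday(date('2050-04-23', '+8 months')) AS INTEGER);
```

981

Adding +8 months to 2050-04-23 gives 2050-12-23.
8 days remain in December 2050 after the 23rd (31 − 23).
Full months from January 2051 through July 2053 contribute their day counts.
Then 30 days into August 2053.
Total: 8 + 31 + 28 + 31 + 30 + 31 + 30 + 31 + 31 + 30 + 31 + 30 + 31 + 31 + 29 + 31 + 30 + 31 + 30 + 31 + 31 + 30 + 31 + 30 + 31 + 31 + 28 + 31 + 30 + 31 + 30 + 31 + 30 = 981.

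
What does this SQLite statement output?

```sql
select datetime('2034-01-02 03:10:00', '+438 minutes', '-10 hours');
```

438 minutes = 7h 18m; +438 minutes from 2034-01-02 03:10:00 is 2034-01-02 10:28:00.
-10 hours from 2034-01-02 10:28:00 is 2034-01-02 00:28:00.

2034-01-02 00:28:00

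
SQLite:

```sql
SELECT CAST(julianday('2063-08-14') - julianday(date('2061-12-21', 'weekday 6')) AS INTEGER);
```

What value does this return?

598

`weekday 6` advances to the next Saturday; 2061-12-21 is a Wednesday, so it moves forward to 2061-12-24.
7 days remain in December 2061 after the 24th (31 − 24).
Full months from January 2062 through July 2063 contribute their day counts.
Then 14 days into August 2063.
Total: 7 + 31 + 28 + 31 + 30 + 31 + 30 + 31 + 31 + 30 + 31 + 30 + 31 + 31 + 28 + 31 + 30 + 31 + 30 + 31 + 14 = 598.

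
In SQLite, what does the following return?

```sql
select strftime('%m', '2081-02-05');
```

`%m` extracts the 2-digit month (01-12): 02.

02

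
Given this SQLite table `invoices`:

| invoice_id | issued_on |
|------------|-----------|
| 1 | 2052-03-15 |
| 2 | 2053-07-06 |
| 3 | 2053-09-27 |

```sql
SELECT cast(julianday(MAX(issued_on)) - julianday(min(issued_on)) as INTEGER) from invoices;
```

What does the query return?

561

MIN = 2052-03-15, MAX = 2053-09-27.
16 days remain in March 2052 after the 15th (31 − 15).
Full months from April 2052 through August 2053 contribute their day counts.
Then 27 days into September 2053.
Total: 16 + 30 + 31 + 30 + 31 + 31 + 30 + 31 + 30 + 31 + 31 + 28 + 31 + 30 + 31 + 30 + 31 + 31 + 27 = 561.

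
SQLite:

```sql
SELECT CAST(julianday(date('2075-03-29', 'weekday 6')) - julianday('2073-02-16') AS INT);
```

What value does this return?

`weekday 6` advances to the next Saturday; 2075-03-29 is a Friday, so it moves forward to 2075-03-30.
12 days remain in February 2073 after the 16th (28 − 16).
Full months from March 2073 through February 2075 contribute their day counts.
Then 30 days into March 2075.
Total: 12 + 31 + 30 + 31 + 30 + 31 + 31 + 30 + 31 + 30 + 31 + 31 + 28 + 31 + 30 + 31 + 30 + 31 + 31 + 30 + 31 + 30 + 31 + 31 + 28 + 30 = 772.

772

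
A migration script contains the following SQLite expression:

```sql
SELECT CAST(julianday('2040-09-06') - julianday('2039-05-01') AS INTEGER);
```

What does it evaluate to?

494

30 days remain in May 2039 after the 1st (31 − 1).
Full months from June 2039 through August 2040 contribute their day counts.
Then 6 days into September 2040.
Total: 30 + 30 + 31 + 31 + 30 + 31 + 30 + 31 + 31 + 29 + 31 + 30 + 31 + 30 + 31 + 31 + 6 = 494.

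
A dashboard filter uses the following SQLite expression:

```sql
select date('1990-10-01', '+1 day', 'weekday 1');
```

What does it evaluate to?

1990-10-08

Advancing 1 more day within October lands on 1990-10-02.
`weekday 1` advances to the next Monday; 1990-10-02 is a Tuesday, so it moves forward to 1990-10-08.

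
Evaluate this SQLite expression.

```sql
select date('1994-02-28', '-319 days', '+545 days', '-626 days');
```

1993-01-24

Applying '-319 days' to 1994-02-28: counting 319 days back gives 1993-04-15.
Applying '+545 days' to 1993-04-15: counting 545 days forward gives 1994-10-12.
Applying '-626 days' to 1994-10-12: counting 626 days back gives 1993-01-24.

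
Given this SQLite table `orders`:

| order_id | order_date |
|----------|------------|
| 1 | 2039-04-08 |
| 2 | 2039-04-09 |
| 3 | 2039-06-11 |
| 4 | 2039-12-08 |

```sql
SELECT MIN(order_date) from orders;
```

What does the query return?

2039-04-08

MIN over {2039-04-08, 2039-04-09, 2039-06-11, 2039-12-08}.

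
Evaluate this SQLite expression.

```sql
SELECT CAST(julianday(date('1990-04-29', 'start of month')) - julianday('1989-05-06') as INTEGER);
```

`start of month` rewinds 1990-04-29 to 1990-04-01.
25 days remain in May 1989 after the 6th (31 − 6).
Full months from June 1989 through March 1990 contribute their day counts.
Then 1 day into April 1990.
Total: 25 + 30 + 31 + 31 + 30 + 31 + 30 + 31 + 31 + 28 + 31 + 1 = 330.

330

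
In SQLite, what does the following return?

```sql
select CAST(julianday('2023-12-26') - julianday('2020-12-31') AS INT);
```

0 days remain in December 2020 after the 31st (31 − 31).
Full months from January 2021 through November 2023 contribute their day counts.
Then 26 days into December 2023.
Total: 0 + 31 + 28 + 31 + 30 + 31 + 30 + 31 + 31 + 30 + 31 + 30 + 31 + 31 + 28 + 31 + 30 + 31 + 30 + 31 + 31 + 30 + 31 + 30 + 31 + 31 + 28 + 31 + 30 + 31 + 30 + 31 + 31 + 30 + 31 + 30 + 26 = 1090.

1090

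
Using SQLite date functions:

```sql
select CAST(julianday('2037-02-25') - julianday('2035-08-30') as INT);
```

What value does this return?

545

1 day remains in August 2035 after the 30th (31 − 30).
Full months from September 2035 through January 2037 contribute their day counts.
Then 25 days into February 2037.
Total: 1 + 30 + 31 + 30 + 31 + 31 + 29 + 31 + 30 + 31 + 30 + 31 + 31 + 30 + 31 + 30 + 31 + 31 + 25 = 545.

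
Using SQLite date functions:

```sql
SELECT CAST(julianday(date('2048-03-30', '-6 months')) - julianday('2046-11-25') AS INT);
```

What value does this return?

Adding -6 months to 2048-03-30 gives 2047-09-30.
5 days remain in November 2046 after the 25th (30 − 25).
Full months from December 2046 through August 2047 contribute their day counts.
Then 30 days into September 2047.
Total: 5 + 31 + 31 + 28 + 31 + 30 + 31 + 30 + 31 + 31 + 30 = 309.

309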